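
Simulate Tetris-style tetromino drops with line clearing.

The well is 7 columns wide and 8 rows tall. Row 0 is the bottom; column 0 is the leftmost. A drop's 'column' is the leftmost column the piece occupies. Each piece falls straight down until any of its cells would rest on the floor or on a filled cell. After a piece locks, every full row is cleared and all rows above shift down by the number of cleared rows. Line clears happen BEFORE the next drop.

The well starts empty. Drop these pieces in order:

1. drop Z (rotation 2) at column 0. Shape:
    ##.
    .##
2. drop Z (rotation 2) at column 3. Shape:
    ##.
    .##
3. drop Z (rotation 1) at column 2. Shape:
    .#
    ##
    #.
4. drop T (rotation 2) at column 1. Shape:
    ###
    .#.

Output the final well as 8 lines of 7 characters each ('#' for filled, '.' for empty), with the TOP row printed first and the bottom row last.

Answer: .......
.......
.......
.###...
..##...
..##...
#####..
.##.##.

Derivation:
Drop 1: Z rot2 at col 0 lands with bottom-row=0; cleared 0 line(s) (total 0); column heights now [2 2 1 0 0 0 0], max=2
Drop 2: Z rot2 at col 3 lands with bottom-row=0; cleared 0 line(s) (total 0); column heights now [2 2 1 2 2 1 0], max=2
Drop 3: Z rot1 at col 2 lands with bottom-row=1; cleared 0 line(s) (total 0); column heights now [2 2 3 4 2 1 0], max=4
Drop 4: T rot2 at col 1 lands with bottom-row=3; cleared 0 line(s) (total 0); column heights now [2 5 5 5 2 1 0], max=5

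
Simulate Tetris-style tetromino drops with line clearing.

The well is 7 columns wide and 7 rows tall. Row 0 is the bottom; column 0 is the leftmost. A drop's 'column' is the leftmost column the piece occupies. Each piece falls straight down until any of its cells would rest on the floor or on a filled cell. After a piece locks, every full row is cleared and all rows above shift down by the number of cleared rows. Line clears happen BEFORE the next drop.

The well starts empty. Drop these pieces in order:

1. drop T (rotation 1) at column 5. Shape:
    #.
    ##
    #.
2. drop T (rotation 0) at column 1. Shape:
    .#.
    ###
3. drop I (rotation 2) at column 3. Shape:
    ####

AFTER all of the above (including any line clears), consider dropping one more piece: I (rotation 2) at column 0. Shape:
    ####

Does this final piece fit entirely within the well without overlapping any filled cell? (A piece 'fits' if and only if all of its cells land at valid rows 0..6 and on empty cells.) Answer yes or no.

Answer: yes

Derivation:
Drop 1: T rot1 at col 5 lands with bottom-row=0; cleared 0 line(s) (total 0); column heights now [0 0 0 0 0 3 2], max=3
Drop 2: T rot0 at col 1 lands with bottom-row=0; cleared 0 line(s) (total 0); column heights now [0 1 2 1 0 3 2], max=3
Drop 3: I rot2 at col 3 lands with bottom-row=3; cleared 0 line(s) (total 0); column heights now [0 1 2 4 4 4 4], max=4
Test piece I rot2 at col 0 (width 4): heights before test = [0 1 2 4 4 4 4]; fits = True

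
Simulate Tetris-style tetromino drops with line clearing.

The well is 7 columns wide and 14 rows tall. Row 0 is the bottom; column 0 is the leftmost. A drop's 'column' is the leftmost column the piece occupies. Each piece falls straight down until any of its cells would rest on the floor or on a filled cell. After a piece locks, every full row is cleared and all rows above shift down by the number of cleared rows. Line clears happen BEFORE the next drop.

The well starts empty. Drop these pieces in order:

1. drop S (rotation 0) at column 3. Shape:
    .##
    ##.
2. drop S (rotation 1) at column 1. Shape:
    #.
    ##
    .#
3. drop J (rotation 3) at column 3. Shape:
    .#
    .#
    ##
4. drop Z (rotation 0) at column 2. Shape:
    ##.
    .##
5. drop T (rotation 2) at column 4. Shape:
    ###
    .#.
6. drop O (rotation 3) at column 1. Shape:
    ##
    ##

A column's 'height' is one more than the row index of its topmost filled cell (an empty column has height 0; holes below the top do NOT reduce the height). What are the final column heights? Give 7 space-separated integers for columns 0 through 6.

Answer: 0 9 9 7 7 7 7

Derivation:
Drop 1: S rot0 at col 3 lands with bottom-row=0; cleared 0 line(s) (total 0); column heights now [0 0 0 1 2 2 0], max=2
Drop 2: S rot1 at col 1 lands with bottom-row=0; cleared 0 line(s) (total 0); column heights now [0 3 2 1 2 2 0], max=3
Drop 3: J rot3 at col 3 lands with bottom-row=2; cleared 0 line(s) (total 0); column heights now [0 3 2 3 5 2 0], max=5
Drop 4: Z rot0 at col 2 lands with bottom-row=5; cleared 0 line(s) (total 0); column heights now [0 3 7 7 6 2 0], max=7
Drop 5: T rot2 at col 4 lands with bottom-row=5; cleared 0 line(s) (total 0); column heights now [0 3 7 7 7 7 7], max=7
Drop 6: O rot3 at col 1 lands with bottom-row=7; cleared 0 line(s) (total 0); column heights now [0 9 9 7 7 7 7], max=9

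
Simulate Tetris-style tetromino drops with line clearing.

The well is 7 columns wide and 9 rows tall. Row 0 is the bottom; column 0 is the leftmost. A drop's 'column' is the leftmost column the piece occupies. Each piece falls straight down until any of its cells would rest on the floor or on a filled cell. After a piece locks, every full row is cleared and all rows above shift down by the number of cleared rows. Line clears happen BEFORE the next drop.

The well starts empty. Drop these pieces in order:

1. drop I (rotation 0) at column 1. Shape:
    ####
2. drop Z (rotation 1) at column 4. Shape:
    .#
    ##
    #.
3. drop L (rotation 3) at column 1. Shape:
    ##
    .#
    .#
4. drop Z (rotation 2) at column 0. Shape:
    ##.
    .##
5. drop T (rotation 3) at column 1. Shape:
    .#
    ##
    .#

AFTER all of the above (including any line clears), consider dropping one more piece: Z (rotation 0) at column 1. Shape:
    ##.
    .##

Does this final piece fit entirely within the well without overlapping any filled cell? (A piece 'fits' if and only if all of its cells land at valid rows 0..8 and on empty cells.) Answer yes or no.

Drop 1: I rot0 at col 1 lands with bottom-row=0; cleared 0 line(s) (total 0); column heights now [0 1 1 1 1 0 0], max=1
Drop 2: Z rot1 at col 4 lands with bottom-row=1; cleared 0 line(s) (total 0); column heights now [0 1 1 1 3 4 0], max=4
Drop 3: L rot3 at col 1 lands with bottom-row=1; cleared 0 line(s) (total 0); column heights now [0 4 4 1 3 4 0], max=4
Drop 4: Z rot2 at col 0 lands with bottom-row=4; cleared 0 line(s) (total 0); column heights now [6 6 5 1 3 4 0], max=6
Drop 5: T rot3 at col 1 lands with bottom-row=5; cleared 0 line(s) (total 0); column heights now [6 7 8 1 3 4 0], max=8
Test piece Z rot0 at col 1 (width 3): heights before test = [6 7 8 1 3 4 0]; fits = False

Answer: no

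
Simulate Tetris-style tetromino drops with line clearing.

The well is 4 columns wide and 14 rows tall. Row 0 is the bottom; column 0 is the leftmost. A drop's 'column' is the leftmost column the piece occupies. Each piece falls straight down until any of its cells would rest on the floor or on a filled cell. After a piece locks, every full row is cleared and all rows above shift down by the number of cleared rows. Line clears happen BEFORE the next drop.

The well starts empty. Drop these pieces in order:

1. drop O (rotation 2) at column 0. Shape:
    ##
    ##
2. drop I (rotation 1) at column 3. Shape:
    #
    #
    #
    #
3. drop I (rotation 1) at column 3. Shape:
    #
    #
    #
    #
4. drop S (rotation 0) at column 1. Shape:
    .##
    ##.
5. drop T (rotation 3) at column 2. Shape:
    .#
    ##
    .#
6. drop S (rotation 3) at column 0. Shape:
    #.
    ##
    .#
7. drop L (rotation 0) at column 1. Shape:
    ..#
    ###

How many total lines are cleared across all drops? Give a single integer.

Drop 1: O rot2 at col 0 lands with bottom-row=0; cleared 0 line(s) (total 0); column heights now [2 2 0 0], max=2
Drop 2: I rot1 at col 3 lands with bottom-row=0; cleared 0 line(s) (total 0); column heights now [2 2 0 4], max=4
Drop 3: I rot1 at col 3 lands with bottom-row=4; cleared 0 line(s) (total 0); column heights now [2 2 0 8], max=8
Drop 4: S rot0 at col 1 lands with bottom-row=7; cleared 0 line(s) (total 0); column heights now [2 8 9 9], max=9
Drop 5: T rot3 at col 2 lands with bottom-row=9; cleared 0 line(s) (total 0); column heights now [2 8 11 12], max=12
Drop 6: S rot3 at col 0 lands with bottom-row=8; cleared 0 line(s) (total 0); column heights now [11 10 11 12], max=12
Drop 7: L rot0 at col 1 lands with bottom-row=12; cleared 0 line(s) (total 0); column heights now [11 13 13 14], max=14

Answer: 0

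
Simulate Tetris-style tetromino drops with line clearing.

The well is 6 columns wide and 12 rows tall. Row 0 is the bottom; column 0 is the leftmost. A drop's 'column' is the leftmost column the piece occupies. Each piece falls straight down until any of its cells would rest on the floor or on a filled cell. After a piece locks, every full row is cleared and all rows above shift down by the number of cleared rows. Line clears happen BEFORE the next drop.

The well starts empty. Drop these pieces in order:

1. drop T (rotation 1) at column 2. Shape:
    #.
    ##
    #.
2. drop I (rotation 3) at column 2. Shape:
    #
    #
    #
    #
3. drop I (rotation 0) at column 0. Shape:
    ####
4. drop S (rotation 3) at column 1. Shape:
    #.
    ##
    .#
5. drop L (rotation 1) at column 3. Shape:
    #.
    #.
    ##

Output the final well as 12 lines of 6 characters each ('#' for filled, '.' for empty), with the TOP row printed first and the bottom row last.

Answer: ......
.#.#..
.###..
..###.
####..
..#...
..#...
..#...
..#...
..#...
..##..
..#...

Derivation:
Drop 1: T rot1 at col 2 lands with bottom-row=0; cleared 0 line(s) (total 0); column heights now [0 0 3 2 0 0], max=3
Drop 2: I rot3 at col 2 lands with bottom-row=3; cleared 0 line(s) (total 0); column heights now [0 0 7 2 0 0], max=7
Drop 3: I rot0 at col 0 lands with bottom-row=7; cleared 0 line(s) (total 0); column heights now [8 8 8 8 0 0], max=8
Drop 4: S rot3 at col 1 lands with bottom-row=8; cleared 0 line(s) (total 0); column heights now [8 11 10 8 0 0], max=11
Drop 5: L rot1 at col 3 lands with bottom-row=8; cleared 0 line(s) (total 0); column heights now [8 11 10 11 9 0], max=11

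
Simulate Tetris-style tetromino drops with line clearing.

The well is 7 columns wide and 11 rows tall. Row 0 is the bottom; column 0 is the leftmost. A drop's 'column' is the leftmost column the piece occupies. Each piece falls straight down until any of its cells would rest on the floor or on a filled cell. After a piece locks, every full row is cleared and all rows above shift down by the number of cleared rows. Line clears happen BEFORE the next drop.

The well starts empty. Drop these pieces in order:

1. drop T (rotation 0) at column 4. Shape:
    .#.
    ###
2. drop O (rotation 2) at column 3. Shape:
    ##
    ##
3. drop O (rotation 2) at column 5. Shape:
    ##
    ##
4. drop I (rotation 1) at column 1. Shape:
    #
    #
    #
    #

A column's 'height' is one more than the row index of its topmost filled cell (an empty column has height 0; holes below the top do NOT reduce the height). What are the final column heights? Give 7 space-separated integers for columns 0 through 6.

Answer: 0 4 0 3 3 4 4

Derivation:
Drop 1: T rot0 at col 4 lands with bottom-row=0; cleared 0 line(s) (total 0); column heights now [0 0 0 0 1 2 1], max=2
Drop 2: O rot2 at col 3 lands with bottom-row=1; cleared 0 line(s) (total 0); column heights now [0 0 0 3 3 2 1], max=3
Drop 3: O rot2 at col 5 lands with bottom-row=2; cleared 0 line(s) (total 0); column heights now [0 0 0 3 3 4 4], max=4
Drop 4: I rot1 at col 1 lands with bottom-row=0; cleared 0 line(s) (total 0); column heights now [0 4 0 3 3 4 4], max=4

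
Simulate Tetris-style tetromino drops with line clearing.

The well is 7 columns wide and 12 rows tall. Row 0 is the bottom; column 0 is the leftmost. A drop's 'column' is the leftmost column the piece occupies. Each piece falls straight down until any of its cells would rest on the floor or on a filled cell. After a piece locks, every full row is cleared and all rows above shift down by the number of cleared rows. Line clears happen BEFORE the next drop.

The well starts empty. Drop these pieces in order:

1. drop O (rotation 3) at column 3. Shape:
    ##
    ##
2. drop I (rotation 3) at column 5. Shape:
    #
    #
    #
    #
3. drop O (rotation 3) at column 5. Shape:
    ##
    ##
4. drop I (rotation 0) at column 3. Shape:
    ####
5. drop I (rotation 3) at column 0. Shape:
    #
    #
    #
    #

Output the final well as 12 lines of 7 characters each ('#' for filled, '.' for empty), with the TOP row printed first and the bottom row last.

Drop 1: O rot3 at col 3 lands with bottom-row=0; cleared 0 line(s) (total 0); column heights now [0 0 0 2 2 0 0], max=2
Drop 2: I rot3 at col 5 lands with bottom-row=0; cleared 0 line(s) (total 0); column heights now [0 0 0 2 2 4 0], max=4
Drop 3: O rot3 at col 5 lands with bottom-row=4; cleared 0 line(s) (total 0); column heights now [0 0 0 2 2 6 6], max=6
Drop 4: I rot0 at col 3 lands with bottom-row=6; cleared 0 line(s) (total 0); column heights now [0 0 0 7 7 7 7], max=7
Drop 5: I rot3 at col 0 lands with bottom-row=0; cleared 0 line(s) (total 0); column heights now [4 0 0 7 7 7 7], max=7

Answer: .......
.......
.......
.......
.......
...####
.....##
.....##
#....#.
#....#.
#..###.
#..###.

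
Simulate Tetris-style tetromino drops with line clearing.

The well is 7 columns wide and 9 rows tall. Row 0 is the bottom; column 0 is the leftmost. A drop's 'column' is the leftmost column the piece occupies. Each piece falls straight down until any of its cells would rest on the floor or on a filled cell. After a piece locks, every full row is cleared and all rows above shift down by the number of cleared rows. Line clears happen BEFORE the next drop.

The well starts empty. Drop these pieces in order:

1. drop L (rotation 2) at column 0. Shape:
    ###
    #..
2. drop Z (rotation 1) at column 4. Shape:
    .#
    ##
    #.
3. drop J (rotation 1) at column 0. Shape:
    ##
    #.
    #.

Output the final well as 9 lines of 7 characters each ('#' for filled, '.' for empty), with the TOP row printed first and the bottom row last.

Answer: .......
.......
.......
.......
##.....
#......
#....#.
###.##.
#...#..

Derivation:
Drop 1: L rot2 at col 0 lands with bottom-row=0; cleared 0 line(s) (total 0); column heights now [2 2 2 0 0 0 0], max=2
Drop 2: Z rot1 at col 4 lands with bottom-row=0; cleared 0 line(s) (total 0); column heights now [2 2 2 0 2 3 0], max=3
Drop 3: J rot1 at col 0 lands with bottom-row=2; cleared 0 line(s) (total 0); column heights now [5 5 2 0 2 3 0], max=5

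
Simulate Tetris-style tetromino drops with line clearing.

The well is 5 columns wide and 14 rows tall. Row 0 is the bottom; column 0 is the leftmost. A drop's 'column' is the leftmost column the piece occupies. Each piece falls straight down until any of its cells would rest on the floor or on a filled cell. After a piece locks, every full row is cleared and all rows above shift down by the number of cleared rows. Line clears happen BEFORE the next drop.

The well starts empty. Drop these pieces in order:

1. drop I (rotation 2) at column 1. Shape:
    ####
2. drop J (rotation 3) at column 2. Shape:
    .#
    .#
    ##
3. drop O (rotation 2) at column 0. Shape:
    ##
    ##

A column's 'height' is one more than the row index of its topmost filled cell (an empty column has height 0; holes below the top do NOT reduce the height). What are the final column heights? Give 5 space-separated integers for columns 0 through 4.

Answer: 3 3 2 4 1

Derivation:
Drop 1: I rot2 at col 1 lands with bottom-row=0; cleared 0 line(s) (total 0); column heights now [0 1 1 1 1], max=1
Drop 2: J rot3 at col 2 lands with bottom-row=1; cleared 0 line(s) (total 0); column heights now [0 1 2 4 1], max=4
Drop 3: O rot2 at col 0 lands with bottom-row=1; cleared 0 line(s) (total 0); column heights now [3 3 2 4 1], max=4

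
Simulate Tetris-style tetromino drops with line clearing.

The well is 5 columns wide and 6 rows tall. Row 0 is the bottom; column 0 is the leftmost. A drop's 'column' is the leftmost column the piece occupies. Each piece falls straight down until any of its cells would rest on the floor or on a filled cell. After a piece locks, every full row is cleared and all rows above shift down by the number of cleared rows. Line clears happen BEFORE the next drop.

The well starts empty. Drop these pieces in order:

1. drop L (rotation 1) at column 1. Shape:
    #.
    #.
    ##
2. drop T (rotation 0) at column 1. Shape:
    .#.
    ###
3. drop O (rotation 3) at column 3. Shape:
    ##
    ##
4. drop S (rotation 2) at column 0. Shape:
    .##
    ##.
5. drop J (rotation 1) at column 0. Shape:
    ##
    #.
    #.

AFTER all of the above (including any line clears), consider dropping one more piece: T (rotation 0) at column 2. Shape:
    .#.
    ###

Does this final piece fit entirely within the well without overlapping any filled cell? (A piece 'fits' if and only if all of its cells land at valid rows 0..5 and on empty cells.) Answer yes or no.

Drop 1: L rot1 at col 1 lands with bottom-row=0; cleared 0 line(s) (total 0); column heights now [0 3 1 0 0], max=3
Drop 2: T rot0 at col 1 lands with bottom-row=3; cleared 0 line(s) (total 0); column heights now [0 4 5 4 0], max=5
Drop 3: O rot3 at col 3 lands with bottom-row=4; cleared 0 line(s) (total 0); column heights now [0 4 5 6 6], max=6
Drop 4: S rot2 at col 0 lands with bottom-row=4; cleared 1 line(s) (total 1); column heights now [0 5 5 5 5], max=5
Drop 5: J rot1 at col 0 lands with bottom-row=3; cleared 1 line(s) (total 2); column heights now [5 5 4 4 0], max=5
Test piece T rot0 at col 2 (width 3): heights before test = [5 5 4 4 0]; fits = True

Answer: yes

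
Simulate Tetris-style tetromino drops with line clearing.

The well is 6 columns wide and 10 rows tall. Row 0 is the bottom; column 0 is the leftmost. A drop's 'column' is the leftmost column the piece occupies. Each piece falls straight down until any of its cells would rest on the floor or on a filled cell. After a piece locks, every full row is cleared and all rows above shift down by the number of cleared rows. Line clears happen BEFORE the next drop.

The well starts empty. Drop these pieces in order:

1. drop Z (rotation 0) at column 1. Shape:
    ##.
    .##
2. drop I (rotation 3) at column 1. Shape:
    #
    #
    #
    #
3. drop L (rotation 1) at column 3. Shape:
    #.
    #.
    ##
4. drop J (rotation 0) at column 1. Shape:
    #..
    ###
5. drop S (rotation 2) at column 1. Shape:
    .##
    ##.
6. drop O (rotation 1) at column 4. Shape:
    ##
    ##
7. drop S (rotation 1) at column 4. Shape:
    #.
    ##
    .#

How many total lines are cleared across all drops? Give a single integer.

Drop 1: Z rot0 at col 1 lands with bottom-row=0; cleared 0 line(s) (total 0); column heights now [0 2 2 1 0 0], max=2
Drop 2: I rot3 at col 1 lands with bottom-row=2; cleared 0 line(s) (total 0); column heights now [0 6 2 1 0 0], max=6
Drop 3: L rot1 at col 3 lands with bottom-row=1; cleared 0 line(s) (total 0); column heights now [0 6 2 4 2 0], max=6
Drop 4: J rot0 at col 1 lands with bottom-row=6; cleared 0 line(s) (total 0); column heights now [0 8 7 7 2 0], max=8
Drop 5: S rot2 at col 1 lands with bottom-row=8; cleared 0 line(s) (total 0); column heights now [0 9 10 10 2 0], max=10
Drop 6: O rot1 at col 4 lands with bottom-row=2; cleared 0 line(s) (total 0); column heights now [0 9 10 10 4 4], max=10
Drop 7: S rot1 at col 4 lands with bottom-row=4; cleared 0 line(s) (total 0); column heights now [0 9 10 10 7 6], max=10

Answer: 0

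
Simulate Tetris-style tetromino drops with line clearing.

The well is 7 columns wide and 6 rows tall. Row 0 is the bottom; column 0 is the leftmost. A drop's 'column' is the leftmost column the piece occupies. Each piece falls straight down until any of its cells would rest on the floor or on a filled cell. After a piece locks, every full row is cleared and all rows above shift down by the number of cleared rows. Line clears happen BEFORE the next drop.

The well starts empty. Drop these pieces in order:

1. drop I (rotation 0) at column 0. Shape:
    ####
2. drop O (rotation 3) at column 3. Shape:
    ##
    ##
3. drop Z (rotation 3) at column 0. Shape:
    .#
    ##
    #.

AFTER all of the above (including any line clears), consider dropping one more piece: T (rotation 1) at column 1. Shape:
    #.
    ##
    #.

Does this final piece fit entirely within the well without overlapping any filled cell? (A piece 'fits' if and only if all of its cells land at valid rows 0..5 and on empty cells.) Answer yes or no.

Drop 1: I rot0 at col 0 lands with bottom-row=0; cleared 0 line(s) (total 0); column heights now [1 1 1 1 0 0 0], max=1
Drop 2: O rot3 at col 3 lands with bottom-row=1; cleared 0 line(s) (total 0); column heights now [1 1 1 3 3 0 0], max=3
Drop 3: Z rot3 at col 0 lands with bottom-row=1; cleared 0 line(s) (total 0); column heights now [3 4 1 3 3 0 0], max=4
Test piece T rot1 at col 1 (width 2): heights before test = [3 4 1 3 3 0 0]; fits = False

Answer: no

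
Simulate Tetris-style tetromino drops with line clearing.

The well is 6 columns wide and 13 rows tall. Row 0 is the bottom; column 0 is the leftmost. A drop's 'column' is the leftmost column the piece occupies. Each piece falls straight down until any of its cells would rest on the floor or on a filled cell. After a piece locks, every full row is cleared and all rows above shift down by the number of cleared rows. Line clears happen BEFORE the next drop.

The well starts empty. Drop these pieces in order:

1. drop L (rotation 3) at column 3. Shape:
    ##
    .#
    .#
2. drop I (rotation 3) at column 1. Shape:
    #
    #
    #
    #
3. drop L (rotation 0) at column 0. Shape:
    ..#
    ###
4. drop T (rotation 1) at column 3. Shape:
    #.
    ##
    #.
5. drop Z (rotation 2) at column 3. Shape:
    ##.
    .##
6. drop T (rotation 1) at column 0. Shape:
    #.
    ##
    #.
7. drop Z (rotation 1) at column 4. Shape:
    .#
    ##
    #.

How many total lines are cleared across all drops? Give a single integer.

Answer: 0

Derivation:
Drop 1: L rot3 at col 3 lands with bottom-row=0; cleared 0 line(s) (total 0); column heights now [0 0 0 3 3 0], max=3
Drop 2: I rot3 at col 1 lands with bottom-row=0; cleared 0 line(s) (total 0); column heights now [0 4 0 3 3 0], max=4
Drop 3: L rot0 at col 0 lands with bottom-row=4; cleared 0 line(s) (total 0); column heights now [5 5 6 3 3 0], max=6
Drop 4: T rot1 at col 3 lands with bottom-row=3; cleared 0 line(s) (total 0); column heights now [5 5 6 6 5 0], max=6
Drop 5: Z rot2 at col 3 lands with bottom-row=5; cleared 0 line(s) (total 0); column heights now [5 5 6 7 7 6], max=7
Drop 6: T rot1 at col 0 lands with bottom-row=5; cleared 0 line(s) (total 0); column heights now [8 7 6 7 7 6], max=8
Drop 7: Z rot1 at col 4 lands with bottom-row=7; cleared 0 line(s) (total 0); column heights now [8 7 6 7 9 10], max=10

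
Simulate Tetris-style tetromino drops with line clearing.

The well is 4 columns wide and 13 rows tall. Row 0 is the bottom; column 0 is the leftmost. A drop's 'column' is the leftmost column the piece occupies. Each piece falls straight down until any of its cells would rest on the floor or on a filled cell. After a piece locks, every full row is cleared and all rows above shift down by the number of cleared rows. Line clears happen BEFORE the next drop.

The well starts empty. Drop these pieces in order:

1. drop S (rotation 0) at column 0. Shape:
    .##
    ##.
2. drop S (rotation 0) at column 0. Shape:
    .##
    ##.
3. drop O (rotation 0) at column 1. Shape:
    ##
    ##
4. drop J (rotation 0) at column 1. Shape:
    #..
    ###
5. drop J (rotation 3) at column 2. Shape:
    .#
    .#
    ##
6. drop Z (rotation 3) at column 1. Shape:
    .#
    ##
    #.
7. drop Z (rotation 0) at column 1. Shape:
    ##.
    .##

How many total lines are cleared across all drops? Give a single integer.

Answer: 0

Derivation:
Drop 1: S rot0 at col 0 lands with bottom-row=0; cleared 0 line(s) (total 0); column heights now [1 2 2 0], max=2
Drop 2: S rot0 at col 0 lands with bottom-row=2; cleared 0 line(s) (total 0); column heights now [3 4 4 0], max=4
Drop 3: O rot0 at col 1 lands with bottom-row=4; cleared 0 line(s) (total 0); column heights now [3 6 6 0], max=6
Drop 4: J rot0 at col 1 lands with bottom-row=6; cleared 0 line(s) (total 0); column heights now [3 8 7 7], max=8
Drop 5: J rot3 at col 2 lands with bottom-row=7; cleared 0 line(s) (total 0); column heights now [3 8 8 10], max=10
Drop 6: Z rot3 at col 1 lands with bottom-row=8; cleared 0 line(s) (total 0); column heights now [3 10 11 10], max=11
Drop 7: Z rot0 at col 1 lands with bottom-row=11; cleared 0 line(s) (total 0); column heights now [3 13 13 12], max=13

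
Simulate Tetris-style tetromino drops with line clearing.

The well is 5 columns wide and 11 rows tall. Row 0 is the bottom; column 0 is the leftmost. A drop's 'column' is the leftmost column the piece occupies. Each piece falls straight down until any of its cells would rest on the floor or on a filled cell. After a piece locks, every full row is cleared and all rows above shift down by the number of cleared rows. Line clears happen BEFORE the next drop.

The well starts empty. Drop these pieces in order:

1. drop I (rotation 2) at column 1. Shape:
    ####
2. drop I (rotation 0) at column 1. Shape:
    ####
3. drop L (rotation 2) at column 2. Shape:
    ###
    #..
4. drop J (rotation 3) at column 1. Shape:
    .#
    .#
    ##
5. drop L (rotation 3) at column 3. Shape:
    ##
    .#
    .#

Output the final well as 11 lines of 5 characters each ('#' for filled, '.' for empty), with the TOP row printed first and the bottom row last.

Answer: .....
.....
.....
.....
..###
..#.#
.##.#
..###
..#..
.####
.####

Derivation:
Drop 1: I rot2 at col 1 lands with bottom-row=0; cleared 0 line(s) (total 0); column heights now [0 1 1 1 1], max=1
Drop 2: I rot0 at col 1 lands with bottom-row=1; cleared 0 line(s) (total 0); column heights now [0 2 2 2 2], max=2
Drop 3: L rot2 at col 2 lands with bottom-row=2; cleared 0 line(s) (total 0); column heights now [0 2 4 4 4], max=4
Drop 4: J rot3 at col 1 lands with bottom-row=4; cleared 0 line(s) (total 0); column heights now [0 5 7 4 4], max=7
Drop 5: L rot3 at col 3 lands with bottom-row=4; cleared 0 line(s) (total 0); column heights now [0 5 7 7 7], max=7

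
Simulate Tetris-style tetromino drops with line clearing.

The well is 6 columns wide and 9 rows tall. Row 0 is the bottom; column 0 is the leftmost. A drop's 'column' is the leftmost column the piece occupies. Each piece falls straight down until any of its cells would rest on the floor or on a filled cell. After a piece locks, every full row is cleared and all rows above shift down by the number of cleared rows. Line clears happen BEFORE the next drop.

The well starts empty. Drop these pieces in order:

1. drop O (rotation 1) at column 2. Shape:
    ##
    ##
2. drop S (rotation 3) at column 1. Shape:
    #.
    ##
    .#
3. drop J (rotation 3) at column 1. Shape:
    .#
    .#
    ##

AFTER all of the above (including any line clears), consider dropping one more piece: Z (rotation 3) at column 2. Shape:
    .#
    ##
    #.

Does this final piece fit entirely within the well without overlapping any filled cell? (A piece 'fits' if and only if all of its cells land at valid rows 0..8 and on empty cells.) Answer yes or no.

Answer: no

Derivation:
Drop 1: O rot1 at col 2 lands with bottom-row=0; cleared 0 line(s) (total 0); column heights now [0 0 2 2 0 0], max=2
Drop 2: S rot3 at col 1 lands with bottom-row=2; cleared 0 line(s) (total 0); column heights now [0 5 4 2 0 0], max=5
Drop 3: J rot3 at col 1 lands with bottom-row=5; cleared 0 line(s) (total 0); column heights now [0 6 8 2 0 0], max=8
Test piece Z rot3 at col 2 (width 2): heights before test = [0 6 8 2 0 0]; fits = False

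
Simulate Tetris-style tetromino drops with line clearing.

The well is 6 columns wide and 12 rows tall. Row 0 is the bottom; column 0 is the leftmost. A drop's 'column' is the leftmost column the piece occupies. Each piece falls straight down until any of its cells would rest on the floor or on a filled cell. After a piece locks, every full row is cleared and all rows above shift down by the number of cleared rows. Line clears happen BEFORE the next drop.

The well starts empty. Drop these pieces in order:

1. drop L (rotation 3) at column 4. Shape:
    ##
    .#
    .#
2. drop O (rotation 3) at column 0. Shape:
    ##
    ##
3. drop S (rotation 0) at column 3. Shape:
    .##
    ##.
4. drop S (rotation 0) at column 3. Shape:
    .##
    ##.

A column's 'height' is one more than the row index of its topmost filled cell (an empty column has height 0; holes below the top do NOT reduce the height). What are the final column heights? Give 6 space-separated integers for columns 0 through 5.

Drop 1: L rot3 at col 4 lands with bottom-row=0; cleared 0 line(s) (total 0); column heights now [0 0 0 0 3 3], max=3
Drop 2: O rot3 at col 0 lands with bottom-row=0; cleared 0 line(s) (total 0); column heights now [2 2 0 0 3 3], max=3
Drop 3: S rot0 at col 3 lands with bottom-row=3; cleared 0 line(s) (total 0); column heights now [2 2 0 4 5 5], max=5
Drop 4: S rot0 at col 3 lands with bottom-row=5; cleared 0 line(s) (total 0); column heights now [2 2 0 6 7 7], max=7

Answer: 2 2 0 6 7 7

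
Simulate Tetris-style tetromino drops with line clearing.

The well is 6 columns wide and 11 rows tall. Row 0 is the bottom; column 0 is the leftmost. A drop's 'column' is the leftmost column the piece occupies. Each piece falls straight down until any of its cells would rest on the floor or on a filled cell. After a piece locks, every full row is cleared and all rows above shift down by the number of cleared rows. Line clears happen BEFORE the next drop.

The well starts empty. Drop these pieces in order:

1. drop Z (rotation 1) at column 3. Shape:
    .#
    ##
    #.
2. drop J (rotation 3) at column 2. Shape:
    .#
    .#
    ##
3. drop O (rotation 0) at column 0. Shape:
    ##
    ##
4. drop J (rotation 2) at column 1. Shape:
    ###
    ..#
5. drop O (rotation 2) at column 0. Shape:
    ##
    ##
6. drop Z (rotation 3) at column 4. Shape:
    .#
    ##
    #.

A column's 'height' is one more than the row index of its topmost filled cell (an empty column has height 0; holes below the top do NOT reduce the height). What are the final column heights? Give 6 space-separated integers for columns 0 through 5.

Drop 1: Z rot1 at col 3 lands with bottom-row=0; cleared 0 line(s) (total 0); column heights now [0 0 0 2 3 0], max=3
Drop 2: J rot3 at col 2 lands with bottom-row=2; cleared 0 line(s) (total 0); column heights now [0 0 3 5 3 0], max=5
Drop 3: O rot0 at col 0 lands with bottom-row=0; cleared 0 line(s) (total 0); column heights now [2 2 3 5 3 0], max=5
Drop 4: J rot2 at col 1 lands with bottom-row=5; cleared 0 line(s) (total 0); column heights now [2 7 7 7 3 0], max=7
Drop 5: O rot2 at col 0 lands with bottom-row=7; cleared 0 line(s) (total 0); column heights now [9 9 7 7 3 0], max=9
Drop 6: Z rot3 at col 4 lands with bottom-row=3; cleared 0 line(s) (total 0); column heights now [9 9 7 7 5 6], max=9

Answer: 9 9 7 7 5 6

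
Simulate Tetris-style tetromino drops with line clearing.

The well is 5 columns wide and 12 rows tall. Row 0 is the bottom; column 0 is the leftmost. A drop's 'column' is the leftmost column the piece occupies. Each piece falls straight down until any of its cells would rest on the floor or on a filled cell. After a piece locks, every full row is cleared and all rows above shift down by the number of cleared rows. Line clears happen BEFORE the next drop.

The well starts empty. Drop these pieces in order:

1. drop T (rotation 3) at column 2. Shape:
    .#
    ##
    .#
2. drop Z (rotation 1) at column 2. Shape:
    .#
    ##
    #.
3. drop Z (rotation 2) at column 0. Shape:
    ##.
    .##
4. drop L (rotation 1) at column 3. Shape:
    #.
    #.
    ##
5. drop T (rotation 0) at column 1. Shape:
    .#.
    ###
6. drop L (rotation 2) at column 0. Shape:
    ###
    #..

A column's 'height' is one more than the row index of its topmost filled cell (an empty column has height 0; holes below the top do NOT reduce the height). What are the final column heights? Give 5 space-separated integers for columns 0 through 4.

Drop 1: T rot3 at col 2 lands with bottom-row=0; cleared 0 line(s) (total 0); column heights now [0 0 2 3 0], max=3
Drop 2: Z rot1 at col 2 lands with bottom-row=2; cleared 0 line(s) (total 0); column heights now [0 0 4 5 0], max=5
Drop 3: Z rot2 at col 0 lands with bottom-row=4; cleared 0 line(s) (total 0); column heights now [6 6 5 5 0], max=6
Drop 4: L rot1 at col 3 lands with bottom-row=5; cleared 0 line(s) (total 0); column heights now [6 6 5 8 6], max=8
Drop 5: T rot0 at col 1 lands with bottom-row=8; cleared 0 line(s) (total 0); column heights now [6 9 10 9 6], max=10
Drop 6: L rot2 at col 0 lands with bottom-row=9; cleared 0 line(s) (total 0); column heights now [11 11 11 9 6], max=11

Answer: 11 11 11 9 6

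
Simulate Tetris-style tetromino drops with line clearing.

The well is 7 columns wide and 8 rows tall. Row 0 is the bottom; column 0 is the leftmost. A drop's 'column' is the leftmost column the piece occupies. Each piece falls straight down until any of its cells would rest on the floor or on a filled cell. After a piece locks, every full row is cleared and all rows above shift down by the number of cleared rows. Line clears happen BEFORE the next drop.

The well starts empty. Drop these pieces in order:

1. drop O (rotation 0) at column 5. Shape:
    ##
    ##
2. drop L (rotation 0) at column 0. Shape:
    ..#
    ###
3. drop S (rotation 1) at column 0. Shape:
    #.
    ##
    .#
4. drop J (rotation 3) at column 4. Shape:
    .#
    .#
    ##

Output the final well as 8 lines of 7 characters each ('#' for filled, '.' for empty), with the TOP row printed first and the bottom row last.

Answer: .......
.......
.......
.....#.
#....#.
##..##.
.##..##
###..##

Derivation:
Drop 1: O rot0 at col 5 lands with bottom-row=0; cleared 0 line(s) (total 0); column heights now [0 0 0 0 0 2 2], max=2
Drop 2: L rot0 at col 0 lands with bottom-row=0; cleared 0 line(s) (total 0); column heights now [1 1 2 0 0 2 2], max=2
Drop 3: S rot1 at col 0 lands with bottom-row=1; cleared 0 line(s) (total 0); column heights now [4 3 2 0 0 2 2], max=4
Drop 4: J rot3 at col 4 lands with bottom-row=2; cleared 0 line(s) (total 0); column heights now [4 3 2 0 3 5 2], max=5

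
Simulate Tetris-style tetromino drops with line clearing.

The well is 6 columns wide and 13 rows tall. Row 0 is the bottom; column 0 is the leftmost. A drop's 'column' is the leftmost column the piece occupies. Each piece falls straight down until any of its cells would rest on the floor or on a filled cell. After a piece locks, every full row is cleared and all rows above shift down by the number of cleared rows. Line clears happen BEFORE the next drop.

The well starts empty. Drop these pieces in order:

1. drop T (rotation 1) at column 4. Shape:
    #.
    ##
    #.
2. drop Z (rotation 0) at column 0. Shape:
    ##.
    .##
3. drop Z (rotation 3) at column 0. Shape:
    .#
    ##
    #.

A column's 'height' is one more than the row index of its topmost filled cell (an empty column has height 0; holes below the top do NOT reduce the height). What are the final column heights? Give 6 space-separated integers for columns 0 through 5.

Answer: 4 5 1 0 3 2

Derivation:
Drop 1: T rot1 at col 4 lands with bottom-row=0; cleared 0 line(s) (total 0); column heights now [0 0 0 0 3 2], max=3
Drop 2: Z rot0 at col 0 lands with bottom-row=0; cleared 0 line(s) (total 0); column heights now [2 2 1 0 3 2], max=3
Drop 3: Z rot3 at col 0 lands with bottom-row=2; cleared 0 line(s) (total 0); column heights now [4 5 1 0 3 2], max=5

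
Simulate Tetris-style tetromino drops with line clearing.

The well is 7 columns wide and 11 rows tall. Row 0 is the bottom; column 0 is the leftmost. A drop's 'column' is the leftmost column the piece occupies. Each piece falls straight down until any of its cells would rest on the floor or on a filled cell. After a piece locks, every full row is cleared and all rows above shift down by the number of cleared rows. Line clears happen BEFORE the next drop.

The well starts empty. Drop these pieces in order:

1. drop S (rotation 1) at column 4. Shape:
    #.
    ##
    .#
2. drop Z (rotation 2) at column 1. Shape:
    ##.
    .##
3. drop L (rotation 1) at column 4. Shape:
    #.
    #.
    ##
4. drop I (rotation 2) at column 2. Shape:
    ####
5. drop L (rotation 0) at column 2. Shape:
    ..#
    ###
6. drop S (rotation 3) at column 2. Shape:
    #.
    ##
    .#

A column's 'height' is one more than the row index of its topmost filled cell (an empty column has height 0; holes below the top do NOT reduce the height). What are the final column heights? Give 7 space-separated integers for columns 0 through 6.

Drop 1: S rot1 at col 4 lands with bottom-row=0; cleared 0 line(s) (total 0); column heights now [0 0 0 0 3 2 0], max=3
Drop 2: Z rot2 at col 1 lands with bottom-row=0; cleared 0 line(s) (total 0); column heights now [0 2 2 1 3 2 0], max=3
Drop 3: L rot1 at col 4 lands with bottom-row=3; cleared 0 line(s) (total 0); column heights now [0 2 2 1 6 4 0], max=6
Drop 4: I rot2 at col 2 lands with bottom-row=6; cleared 0 line(s) (total 0); column heights now [0 2 7 7 7 7 0], max=7
Drop 5: L rot0 at col 2 lands with bottom-row=7; cleared 0 line(s) (total 0); column heights now [0 2 8 8 9 7 0], max=9
Drop 6: S rot3 at col 2 lands with bottom-row=8; cleared 0 line(s) (total 0); column heights now [0 2 11 10 9 7 0], max=11

Answer: 0 2 11 10 9 7 0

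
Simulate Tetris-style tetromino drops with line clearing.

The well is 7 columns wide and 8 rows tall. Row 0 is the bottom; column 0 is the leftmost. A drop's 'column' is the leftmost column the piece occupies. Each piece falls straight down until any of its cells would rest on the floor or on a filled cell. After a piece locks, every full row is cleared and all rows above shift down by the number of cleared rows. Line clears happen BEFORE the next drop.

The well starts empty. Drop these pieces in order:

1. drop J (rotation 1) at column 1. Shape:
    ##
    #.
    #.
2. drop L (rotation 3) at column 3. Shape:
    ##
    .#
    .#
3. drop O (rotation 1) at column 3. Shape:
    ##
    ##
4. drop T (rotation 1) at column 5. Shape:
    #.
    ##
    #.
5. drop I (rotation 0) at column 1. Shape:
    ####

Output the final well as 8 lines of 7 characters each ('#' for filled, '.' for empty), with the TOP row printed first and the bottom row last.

Answer: .......
.......
.####..
...##..
...##..
.#####.
.#..###
.#..##.

Derivation:
Drop 1: J rot1 at col 1 lands with bottom-row=0; cleared 0 line(s) (total 0); column heights now [0 3 3 0 0 0 0], max=3
Drop 2: L rot3 at col 3 lands with bottom-row=0; cleared 0 line(s) (total 0); column heights now [0 3 3 3 3 0 0], max=3
Drop 3: O rot1 at col 3 lands with bottom-row=3; cleared 0 line(s) (total 0); column heights now [0 3 3 5 5 0 0], max=5
Drop 4: T rot1 at col 5 lands with bottom-row=0; cleared 0 line(s) (total 0); column heights now [0 3 3 5 5 3 2], max=5
Drop 5: I rot0 at col 1 lands with bottom-row=5; cleared 0 line(s) (total 0); column heights now [0 6 6 6 6 3 2], max=6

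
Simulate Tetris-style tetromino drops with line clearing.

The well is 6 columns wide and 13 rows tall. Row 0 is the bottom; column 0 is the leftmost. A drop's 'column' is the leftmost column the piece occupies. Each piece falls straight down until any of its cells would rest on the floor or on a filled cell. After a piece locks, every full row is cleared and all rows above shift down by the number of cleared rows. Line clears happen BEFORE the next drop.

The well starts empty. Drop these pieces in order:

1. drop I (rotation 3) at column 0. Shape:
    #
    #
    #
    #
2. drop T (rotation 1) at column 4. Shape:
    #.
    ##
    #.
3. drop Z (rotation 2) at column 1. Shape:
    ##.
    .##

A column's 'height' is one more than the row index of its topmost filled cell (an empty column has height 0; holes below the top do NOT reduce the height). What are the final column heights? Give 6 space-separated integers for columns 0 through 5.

Answer: 4 2 2 1 3 2

Derivation:
Drop 1: I rot3 at col 0 lands with bottom-row=0; cleared 0 line(s) (total 0); column heights now [4 0 0 0 0 0], max=4
Drop 2: T rot1 at col 4 lands with bottom-row=0; cleared 0 line(s) (total 0); column heights now [4 0 0 0 3 2], max=4
Drop 3: Z rot2 at col 1 lands with bottom-row=0; cleared 0 line(s) (total 0); column heights now [4 2 2 1 3 2], max=4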